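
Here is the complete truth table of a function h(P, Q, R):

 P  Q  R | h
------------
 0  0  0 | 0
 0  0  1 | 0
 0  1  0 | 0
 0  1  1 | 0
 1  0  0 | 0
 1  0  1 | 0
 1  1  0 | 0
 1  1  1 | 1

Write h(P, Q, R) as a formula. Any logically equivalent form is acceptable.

h(P, Q, R) = (P and Q) and R

The output is 1 only when every input is 1 — the AND of all inputs.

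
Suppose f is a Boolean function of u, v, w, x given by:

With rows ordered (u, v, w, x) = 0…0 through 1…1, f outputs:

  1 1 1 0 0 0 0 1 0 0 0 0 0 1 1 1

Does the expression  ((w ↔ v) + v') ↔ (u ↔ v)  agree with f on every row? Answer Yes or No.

Evaluate ((w ↔ v) + v') ↔ (u ↔ v) on each row and compare to f:
  u=0, v=0, w=0, x=0: formula gives 1, f = 1 ✓
  u=0, v=0, w=0, x=1: formula gives 1, f = 1 ✓
  u=0, v=0, w=1, x=0: formula gives 1, f = 1 ✓
  u=0, v=0, w=1, x=1: formula gives 1, but f = 0 ✗
Row (0,0,1,1) is a counterexample, so the formula is not equivalent to f.

No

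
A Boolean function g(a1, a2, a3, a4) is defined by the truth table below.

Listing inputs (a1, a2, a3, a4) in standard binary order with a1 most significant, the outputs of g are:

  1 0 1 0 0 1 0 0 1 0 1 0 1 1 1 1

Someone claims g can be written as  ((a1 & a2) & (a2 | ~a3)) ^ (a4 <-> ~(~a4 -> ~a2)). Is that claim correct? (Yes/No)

Check the formula against g row by row:
  a1=0, a2=0, a3=0, a4=0: formula gives 1, g = 1 ✓
  a1=0, a2=0, a3=0, a4=1: formula gives 0, g = 0 ✓
  a1=0, a2=0, a3=1, a4=0: formula gives 1, g = 1 ✓
  a1=0, a2=0, a3=1, a4=1: formula gives 0, g = 0 ✓
  …
  a1=0, a2=1, a3=0, a4=1: formula gives 0, but g = 1 ✗
Row (0,1,0,1) is a counterexample, so the formula is not equivalent to g.

No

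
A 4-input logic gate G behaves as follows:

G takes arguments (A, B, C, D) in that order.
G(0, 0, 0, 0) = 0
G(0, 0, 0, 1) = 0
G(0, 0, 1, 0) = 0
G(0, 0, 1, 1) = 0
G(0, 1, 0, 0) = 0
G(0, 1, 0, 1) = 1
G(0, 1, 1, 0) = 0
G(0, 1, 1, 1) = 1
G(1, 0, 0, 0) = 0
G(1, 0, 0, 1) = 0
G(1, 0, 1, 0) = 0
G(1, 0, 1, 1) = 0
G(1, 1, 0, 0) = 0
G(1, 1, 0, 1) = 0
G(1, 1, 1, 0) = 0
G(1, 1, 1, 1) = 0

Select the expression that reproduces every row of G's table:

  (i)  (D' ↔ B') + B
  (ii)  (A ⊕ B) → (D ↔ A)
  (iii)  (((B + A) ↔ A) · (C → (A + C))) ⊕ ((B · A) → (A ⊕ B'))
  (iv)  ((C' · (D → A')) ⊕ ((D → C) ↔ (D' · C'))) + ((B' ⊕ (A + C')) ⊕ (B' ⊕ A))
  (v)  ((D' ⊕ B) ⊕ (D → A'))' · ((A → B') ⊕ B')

(i) disagrees with G on (0,0,0,0) (formula → 1, table → 0); rule it out.
(ii) disagrees with G on (0,0,0,0) (formula → 1, table → 0); rule it out.
(iii) disagrees with G on (0,1,0,0) (formula → 1, table → 0); rule it out.
(iv) disagrees with G on (0,0,0,0) (formula → 1, table → 0); rule it out.
Only (v) survives; checking it on all 16 rows confirms it matches G.

v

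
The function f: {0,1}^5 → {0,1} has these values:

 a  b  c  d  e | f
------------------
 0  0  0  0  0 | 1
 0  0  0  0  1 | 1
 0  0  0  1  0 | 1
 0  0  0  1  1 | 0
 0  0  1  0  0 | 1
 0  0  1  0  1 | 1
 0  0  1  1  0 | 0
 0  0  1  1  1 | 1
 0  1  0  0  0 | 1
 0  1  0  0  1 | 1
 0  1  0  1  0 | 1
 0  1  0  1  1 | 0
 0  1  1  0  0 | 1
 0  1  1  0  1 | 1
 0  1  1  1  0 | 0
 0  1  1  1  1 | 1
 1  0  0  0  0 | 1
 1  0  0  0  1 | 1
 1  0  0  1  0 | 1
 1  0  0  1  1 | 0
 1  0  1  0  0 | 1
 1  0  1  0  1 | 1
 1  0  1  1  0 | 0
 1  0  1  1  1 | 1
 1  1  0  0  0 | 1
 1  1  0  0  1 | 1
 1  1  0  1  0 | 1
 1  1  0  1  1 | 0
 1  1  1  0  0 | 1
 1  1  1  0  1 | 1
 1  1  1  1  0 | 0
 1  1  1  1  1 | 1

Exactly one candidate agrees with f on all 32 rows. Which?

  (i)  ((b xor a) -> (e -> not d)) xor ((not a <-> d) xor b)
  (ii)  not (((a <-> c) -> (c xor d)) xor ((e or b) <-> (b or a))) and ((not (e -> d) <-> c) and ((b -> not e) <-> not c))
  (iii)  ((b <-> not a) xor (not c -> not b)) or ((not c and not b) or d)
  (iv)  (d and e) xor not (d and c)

(i) fails at (0,0,0,1,0): the formula yields 0, f is 1.
(ii) fails at (0,0,0,0,0): the formula yields 0, f is 1.
(iii) fails at (0,0,0,1,1): the formula yields 1, f is 0.
That leaves (iv). Evaluating it on every row reproduces the table of f exactly.

iv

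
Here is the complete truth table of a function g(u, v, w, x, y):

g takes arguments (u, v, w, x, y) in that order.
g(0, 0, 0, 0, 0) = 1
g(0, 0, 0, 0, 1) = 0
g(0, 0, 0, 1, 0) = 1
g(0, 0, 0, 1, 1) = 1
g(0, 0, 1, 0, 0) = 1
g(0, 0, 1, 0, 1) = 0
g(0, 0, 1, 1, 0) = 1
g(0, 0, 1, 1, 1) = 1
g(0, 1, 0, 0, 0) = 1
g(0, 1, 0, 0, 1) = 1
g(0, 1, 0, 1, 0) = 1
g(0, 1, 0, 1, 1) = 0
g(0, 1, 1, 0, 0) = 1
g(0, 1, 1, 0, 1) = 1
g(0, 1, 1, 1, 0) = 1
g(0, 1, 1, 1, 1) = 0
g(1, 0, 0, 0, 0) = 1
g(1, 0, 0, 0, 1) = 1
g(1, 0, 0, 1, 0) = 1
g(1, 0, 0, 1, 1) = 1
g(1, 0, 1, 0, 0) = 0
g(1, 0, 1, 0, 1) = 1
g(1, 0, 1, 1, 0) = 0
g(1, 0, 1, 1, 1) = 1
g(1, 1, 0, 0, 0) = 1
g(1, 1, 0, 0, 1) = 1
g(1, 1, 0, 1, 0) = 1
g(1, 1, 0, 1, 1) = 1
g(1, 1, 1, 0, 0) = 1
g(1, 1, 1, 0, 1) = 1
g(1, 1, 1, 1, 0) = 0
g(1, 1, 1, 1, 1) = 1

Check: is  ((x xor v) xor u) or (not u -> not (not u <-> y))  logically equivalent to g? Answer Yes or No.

Test each input against both g and the formula:
  u=0, v=0, w=0, x=0, y=0: formula gives 1, g = 1 ✓
  u=0, v=0, w=0, x=0, y=1: formula gives 0, g = 0 ✓
  u=0, v=0, w=0, x=1, y=0: formula gives 1, g = 1 ✓
  u=0, v=0, w=0, x=1, y=1: formula gives 1, g = 1 ✓
  …
  u=1, v=0, w=1, x=0, y=0: formula gives 1, but g = 0 ✗
Since they disagree at (1,0,1,0,0), the expression is not a correct formula for g.

No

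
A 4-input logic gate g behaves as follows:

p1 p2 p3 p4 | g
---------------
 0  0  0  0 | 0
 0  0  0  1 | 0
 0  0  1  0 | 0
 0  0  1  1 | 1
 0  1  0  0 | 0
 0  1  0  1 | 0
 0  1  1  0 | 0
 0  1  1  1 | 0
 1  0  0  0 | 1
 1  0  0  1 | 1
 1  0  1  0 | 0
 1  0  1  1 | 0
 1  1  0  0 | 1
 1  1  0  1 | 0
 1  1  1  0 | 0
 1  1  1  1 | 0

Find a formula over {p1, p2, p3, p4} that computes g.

Collect the rows where g=1 — (0,0,1,1), (1,0,0,0), (1,0,0,1), (1,1,0,0) — and write one minterm per row: ¬p1·¬p2·p3·p4, p1·¬p2·¬p3·¬p4, p1·¬p2·¬p3·p4, p1·p2·¬p3·¬p4. Their union (logical OR) reproduces the table exactly.

g(p1, p2, p3, p4) = (((((¬p1 ∧ ¬p2) ∧ p3) ∧ p4) ∨ (((p1 ∧ ¬p2) ∧ ¬p3) ∧ ¬p4)) ∨ (((p1 ∧ ¬p2) ∧ ¬p3) ∧ p4)) ∨ (((p1 ∧ p2) ∧ ¬p3) ∧ ¬p4)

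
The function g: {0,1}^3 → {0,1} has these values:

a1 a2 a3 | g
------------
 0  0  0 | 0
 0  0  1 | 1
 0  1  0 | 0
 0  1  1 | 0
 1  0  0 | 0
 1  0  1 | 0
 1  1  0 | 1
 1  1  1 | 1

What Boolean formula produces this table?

g(a1, a2, a3) = (((NOT a1 AND NOT a2) AND a3) OR ((a1 AND a2) AND NOT a3)) OR ((a1 AND a2) AND a3)

Collect the rows where g=1 — (0,0,1), (1,1,0), (1,1,1) — and write one minterm per row: ¬a1·¬a2·a3, a1·a2·¬a3, a1·a2·a3. Their union (logical OR) reproduces the table exactly.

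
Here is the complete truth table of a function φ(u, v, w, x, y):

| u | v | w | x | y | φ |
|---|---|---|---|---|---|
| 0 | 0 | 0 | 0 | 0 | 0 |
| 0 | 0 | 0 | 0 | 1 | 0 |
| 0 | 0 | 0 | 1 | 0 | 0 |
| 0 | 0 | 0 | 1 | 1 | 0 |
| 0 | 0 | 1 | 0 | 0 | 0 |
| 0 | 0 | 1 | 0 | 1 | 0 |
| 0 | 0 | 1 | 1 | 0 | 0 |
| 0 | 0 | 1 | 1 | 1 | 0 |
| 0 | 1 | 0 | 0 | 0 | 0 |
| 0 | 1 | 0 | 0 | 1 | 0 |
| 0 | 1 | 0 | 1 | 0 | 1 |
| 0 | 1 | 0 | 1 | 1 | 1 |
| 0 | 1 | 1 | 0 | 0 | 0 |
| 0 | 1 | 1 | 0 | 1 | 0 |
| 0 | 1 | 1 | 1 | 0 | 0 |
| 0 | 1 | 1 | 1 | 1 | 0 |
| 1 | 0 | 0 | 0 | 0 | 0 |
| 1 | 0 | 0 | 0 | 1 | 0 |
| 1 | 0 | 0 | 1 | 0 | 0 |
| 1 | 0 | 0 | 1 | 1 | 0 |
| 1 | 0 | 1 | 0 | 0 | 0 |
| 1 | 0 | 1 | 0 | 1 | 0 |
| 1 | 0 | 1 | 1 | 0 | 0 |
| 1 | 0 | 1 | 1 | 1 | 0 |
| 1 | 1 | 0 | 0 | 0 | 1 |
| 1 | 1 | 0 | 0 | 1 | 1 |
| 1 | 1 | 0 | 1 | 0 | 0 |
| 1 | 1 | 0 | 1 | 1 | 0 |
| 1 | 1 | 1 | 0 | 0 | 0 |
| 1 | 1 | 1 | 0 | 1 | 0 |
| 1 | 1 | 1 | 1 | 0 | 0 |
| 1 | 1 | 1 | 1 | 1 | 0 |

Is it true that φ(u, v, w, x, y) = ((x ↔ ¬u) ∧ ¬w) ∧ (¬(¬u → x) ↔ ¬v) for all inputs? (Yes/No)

Yes

Check the formula against φ row by row:
  u=0, v=0, w=0, x=0, y=0: formula gives 0, φ = 0 ✓
  u=0, v=0, w=0, x=0, y=1: formula gives 0, φ = 0 ✓
  u=0, v=0, w=0, x=1, y=0: formula gives 0, φ = 0 ✓
  u=0, v=0, w=0, x=1, y=1: formula gives 0, φ = 0 ✓
  …and likewise for the remaining 28 rows.
Every row agrees, so the formula is equivalent.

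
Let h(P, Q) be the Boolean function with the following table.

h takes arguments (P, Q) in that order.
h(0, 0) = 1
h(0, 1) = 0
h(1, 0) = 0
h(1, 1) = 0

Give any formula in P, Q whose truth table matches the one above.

h(P, Q) = NOT P AND NOT Q

h is 1 on exactly one input, (0,0), whose minterm is ¬P·¬Q. So h is just that conjunction.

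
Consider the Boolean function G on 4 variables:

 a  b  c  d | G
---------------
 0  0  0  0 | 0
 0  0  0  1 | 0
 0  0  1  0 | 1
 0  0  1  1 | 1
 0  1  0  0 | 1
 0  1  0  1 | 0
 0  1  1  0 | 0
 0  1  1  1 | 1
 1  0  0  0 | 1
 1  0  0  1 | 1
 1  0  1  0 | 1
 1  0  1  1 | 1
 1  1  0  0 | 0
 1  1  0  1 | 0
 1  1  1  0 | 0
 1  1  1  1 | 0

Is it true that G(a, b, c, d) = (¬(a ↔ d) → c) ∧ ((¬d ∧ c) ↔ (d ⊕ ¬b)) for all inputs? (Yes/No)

No

Test each input against both G and the formula:
  a=0, b=0, c=0, d=0: formula gives 0, G = 0 ✓
  a=0, b=0, c=0, d=1: formula gives 0, G = 0 ✓
  a=0, b=0, c=1, d=0: formula gives 1, G = 1 ✓
  a=0, b=0, c=1, d=1: formula gives 1, G = 1 ✓
  …
  a=0, b=1, c=1, d=1: formula gives 0, but G = 1 ✗
A single disagreement suffices: at (0,1,1,1) they differ, so the formula does not compute G.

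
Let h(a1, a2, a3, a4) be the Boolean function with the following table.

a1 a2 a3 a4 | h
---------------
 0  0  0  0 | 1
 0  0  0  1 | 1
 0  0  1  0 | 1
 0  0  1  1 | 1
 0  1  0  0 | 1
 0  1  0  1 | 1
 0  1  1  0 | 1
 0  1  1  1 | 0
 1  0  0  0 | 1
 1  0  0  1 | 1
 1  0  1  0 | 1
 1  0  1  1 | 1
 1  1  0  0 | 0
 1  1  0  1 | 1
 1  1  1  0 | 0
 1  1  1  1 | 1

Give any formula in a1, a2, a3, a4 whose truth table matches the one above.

h is 0 on only 3 rows — (0,1,1,1), (1,1,0,0), (1,1,1,0). Writing each as a minterm (¬a1·a2·a3·a4, a1·a2·¬a3·¬a4, a1·a2·a3·¬a4) and OR-ing them characterizes exactly where h=0, so h is the negation of that disjunction.

h(a1, a2, a3, a4) = ¬(((((¬a1 ∧ a2) ∧ a3) ∧ a4) ∨ (((a1 ∧ a2) ∧ ¬a3) ∧ ¬a4)) ∨ (((a1 ∧ a2) ∧ a3) ∧ ¬a4))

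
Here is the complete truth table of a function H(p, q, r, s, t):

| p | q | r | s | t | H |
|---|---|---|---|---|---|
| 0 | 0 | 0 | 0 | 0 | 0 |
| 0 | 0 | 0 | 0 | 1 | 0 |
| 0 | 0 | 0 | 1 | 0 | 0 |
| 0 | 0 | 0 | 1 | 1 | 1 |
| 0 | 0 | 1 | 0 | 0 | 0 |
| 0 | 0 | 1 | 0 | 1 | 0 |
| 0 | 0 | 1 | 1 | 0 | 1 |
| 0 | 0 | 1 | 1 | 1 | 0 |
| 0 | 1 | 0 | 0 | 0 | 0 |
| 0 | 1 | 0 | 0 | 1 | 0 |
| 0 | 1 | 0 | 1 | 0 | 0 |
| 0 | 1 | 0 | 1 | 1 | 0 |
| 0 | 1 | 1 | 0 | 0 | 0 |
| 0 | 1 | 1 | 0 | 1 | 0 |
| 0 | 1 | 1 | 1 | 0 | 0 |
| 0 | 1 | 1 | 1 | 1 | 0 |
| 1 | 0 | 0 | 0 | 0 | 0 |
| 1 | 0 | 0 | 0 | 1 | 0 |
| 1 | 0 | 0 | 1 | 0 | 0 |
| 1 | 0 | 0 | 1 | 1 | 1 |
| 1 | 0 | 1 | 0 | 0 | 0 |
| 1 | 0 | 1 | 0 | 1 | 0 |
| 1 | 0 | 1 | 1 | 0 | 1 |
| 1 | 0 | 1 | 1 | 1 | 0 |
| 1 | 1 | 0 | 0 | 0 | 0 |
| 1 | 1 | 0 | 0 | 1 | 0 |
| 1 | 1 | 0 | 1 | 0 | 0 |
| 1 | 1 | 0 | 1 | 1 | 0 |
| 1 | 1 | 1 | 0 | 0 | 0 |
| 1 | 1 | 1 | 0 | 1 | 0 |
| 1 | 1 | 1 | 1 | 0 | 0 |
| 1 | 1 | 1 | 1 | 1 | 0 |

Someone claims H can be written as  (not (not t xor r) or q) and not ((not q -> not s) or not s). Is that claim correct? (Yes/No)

Check the formula against H row by row:
  p=0, q=0, r=0, s=0, t=0: formula gives 0, H = 0 ✓
  p=0, q=0, r=0, s=0, t=1: formula gives 0, H = 0 ✓
  p=0, q=0, r=0, s=1, t=0: formula gives 0, H = 0 ✓
  p=0, q=0, r=0, s=1, t=1: formula gives 1, H = 1 ✓
  … (the remaining 28 rows also agree.)
No disagreement on any input; they are logically equivalent.

Yes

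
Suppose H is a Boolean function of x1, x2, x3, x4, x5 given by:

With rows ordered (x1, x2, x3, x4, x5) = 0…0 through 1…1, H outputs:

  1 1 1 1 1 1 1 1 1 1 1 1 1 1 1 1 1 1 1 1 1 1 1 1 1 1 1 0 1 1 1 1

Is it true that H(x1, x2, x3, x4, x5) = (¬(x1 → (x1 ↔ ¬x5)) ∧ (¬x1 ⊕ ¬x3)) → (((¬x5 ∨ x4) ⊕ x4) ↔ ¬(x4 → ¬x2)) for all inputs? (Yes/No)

Test each input against both H and the formula:
  x1=0, x2=0, x3=0, x4=0, x5=0: formula gives 1, H = 1 ✓
  x1=0, x2=0, x3=0, x4=0, x5=1: formula gives 1, H = 1 ✓
  x1=0, x2=0, x3=0, x4=1, x5=0: formula gives 1, H = 1 ✓
  x1=0, x2=0, x3=0, x4=1, x5=1: formula gives 1, H = 1 ✓
  … (the remaining 28 rows also agree.)
All 32 rows match — the expression computes H exactly.

Yes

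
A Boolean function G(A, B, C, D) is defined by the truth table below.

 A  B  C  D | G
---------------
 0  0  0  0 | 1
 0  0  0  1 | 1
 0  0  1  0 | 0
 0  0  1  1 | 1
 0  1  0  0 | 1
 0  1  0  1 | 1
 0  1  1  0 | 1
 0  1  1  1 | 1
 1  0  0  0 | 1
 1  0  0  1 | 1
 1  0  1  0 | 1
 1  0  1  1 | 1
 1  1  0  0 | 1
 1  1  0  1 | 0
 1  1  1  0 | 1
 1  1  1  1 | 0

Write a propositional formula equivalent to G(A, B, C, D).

The 0-rows are (0,0,1,0), (1,1,0,1), (1,1,1,1). Take each as a conjunction (¬A·¬B·C·¬D, A·B·¬C·D, A·B·C·D), form their disjunction, and complement — that gives a formula that is 1 everywhere G is.

G(A, B, C, D) = (((((A' · B') · C) · D') + (((A · B) · C') · D)) + (((A · B) · C) · D))'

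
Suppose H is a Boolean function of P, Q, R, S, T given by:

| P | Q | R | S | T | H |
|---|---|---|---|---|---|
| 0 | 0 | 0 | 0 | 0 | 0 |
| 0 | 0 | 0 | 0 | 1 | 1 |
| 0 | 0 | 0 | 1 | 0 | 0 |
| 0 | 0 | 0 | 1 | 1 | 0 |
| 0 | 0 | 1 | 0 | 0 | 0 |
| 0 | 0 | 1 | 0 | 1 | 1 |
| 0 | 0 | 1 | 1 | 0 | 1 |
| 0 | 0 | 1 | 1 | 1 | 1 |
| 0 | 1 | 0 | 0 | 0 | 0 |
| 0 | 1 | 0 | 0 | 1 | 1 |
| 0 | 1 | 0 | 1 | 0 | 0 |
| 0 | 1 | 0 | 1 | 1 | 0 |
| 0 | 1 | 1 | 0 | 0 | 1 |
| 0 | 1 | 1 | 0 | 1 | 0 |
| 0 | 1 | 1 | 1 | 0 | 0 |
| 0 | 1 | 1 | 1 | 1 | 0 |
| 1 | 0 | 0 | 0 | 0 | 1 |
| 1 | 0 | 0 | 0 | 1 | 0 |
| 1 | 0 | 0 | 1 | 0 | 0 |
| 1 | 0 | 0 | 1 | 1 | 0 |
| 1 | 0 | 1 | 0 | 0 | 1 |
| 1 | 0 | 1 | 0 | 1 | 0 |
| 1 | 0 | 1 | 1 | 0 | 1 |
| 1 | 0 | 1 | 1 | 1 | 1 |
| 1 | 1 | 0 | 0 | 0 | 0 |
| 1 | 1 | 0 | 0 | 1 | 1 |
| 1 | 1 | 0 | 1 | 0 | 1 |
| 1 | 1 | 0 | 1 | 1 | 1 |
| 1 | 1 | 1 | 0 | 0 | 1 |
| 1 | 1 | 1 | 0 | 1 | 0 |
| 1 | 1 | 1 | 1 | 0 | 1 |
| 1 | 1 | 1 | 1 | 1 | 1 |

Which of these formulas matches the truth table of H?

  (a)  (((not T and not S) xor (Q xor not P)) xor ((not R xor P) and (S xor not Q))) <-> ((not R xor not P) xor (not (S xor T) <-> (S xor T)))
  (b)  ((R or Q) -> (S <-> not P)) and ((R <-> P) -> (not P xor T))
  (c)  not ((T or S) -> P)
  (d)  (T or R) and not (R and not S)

(b) disagrees with H on (0,0,0,0,0) (formula → 1, table → 0); rule it out.
(c) disagrees with H on (0,0,0,1,0) (formula → 1, table → 0); rule it out.
(d) disagrees with H on (0,0,0,1,1) (formula → 1, table → 0); rule it out.
(a) is the remaining candidate, and it agrees with H on all 32 inputs.

a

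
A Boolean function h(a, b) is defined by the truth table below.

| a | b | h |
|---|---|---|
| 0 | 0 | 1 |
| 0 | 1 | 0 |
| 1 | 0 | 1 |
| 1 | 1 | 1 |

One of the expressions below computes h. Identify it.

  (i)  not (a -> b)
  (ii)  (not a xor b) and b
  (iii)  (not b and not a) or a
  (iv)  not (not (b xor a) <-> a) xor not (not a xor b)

(i) fails at (0,0): the formula yields 0, h is 1.
(ii) fails at (0,0): the formula yields 0, h is 1.
(iv) fails at (0,1): the formula yields 1, h is 0.
That leaves (iii). Evaluating it on every row reproduces the table of h exactly.

iii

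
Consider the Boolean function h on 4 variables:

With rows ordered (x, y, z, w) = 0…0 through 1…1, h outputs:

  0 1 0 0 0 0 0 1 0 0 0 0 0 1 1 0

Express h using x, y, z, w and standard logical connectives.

h(x, y, z, w) = (((((~x & ~y) & ~z) & w) | (((~x & y) & z) & w)) | (((x & y) & ~z) & w)) | (((x & y) & z) & ~w)

The 1-rows are (0,0,0,1), (0,1,1,1), (1,1,0,1), (1,1,1,0). Each contributes one minterm — ¬x·¬y·¬z·w; ¬x·y·z·w; x·y·¬z·w; x·y·z·¬w — and their disjunction is a sum-of-products form of h.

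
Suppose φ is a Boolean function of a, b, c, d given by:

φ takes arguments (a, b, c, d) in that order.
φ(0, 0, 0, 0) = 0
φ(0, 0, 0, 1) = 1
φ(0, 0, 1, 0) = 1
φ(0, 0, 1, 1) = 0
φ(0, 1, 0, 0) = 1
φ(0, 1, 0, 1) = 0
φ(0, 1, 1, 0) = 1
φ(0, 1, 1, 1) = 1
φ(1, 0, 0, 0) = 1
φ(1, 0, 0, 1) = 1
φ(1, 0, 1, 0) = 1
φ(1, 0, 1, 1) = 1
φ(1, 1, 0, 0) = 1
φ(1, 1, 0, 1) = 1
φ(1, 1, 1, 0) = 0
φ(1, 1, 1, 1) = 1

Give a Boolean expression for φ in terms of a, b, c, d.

φ(a, b, c, d) = ((((((a' · b') · c') · d') + (((a' · b') · c) · d)) + (((a' · b) · c') · d)) + (((a · b) · c) · d'))'

φ is 0 on only 4 rows — (0,0,0,0), (0,0,1,1), (0,1,0,1), (1,1,1,0). Writing each as a minterm (¬a·¬b·¬c·¬d, ¬a·¬b·c·d, ¬a·b·¬c·d, a·b·c·¬d) and OR-ing them characterizes exactly where φ=0, so φ is the negation of that disjunction.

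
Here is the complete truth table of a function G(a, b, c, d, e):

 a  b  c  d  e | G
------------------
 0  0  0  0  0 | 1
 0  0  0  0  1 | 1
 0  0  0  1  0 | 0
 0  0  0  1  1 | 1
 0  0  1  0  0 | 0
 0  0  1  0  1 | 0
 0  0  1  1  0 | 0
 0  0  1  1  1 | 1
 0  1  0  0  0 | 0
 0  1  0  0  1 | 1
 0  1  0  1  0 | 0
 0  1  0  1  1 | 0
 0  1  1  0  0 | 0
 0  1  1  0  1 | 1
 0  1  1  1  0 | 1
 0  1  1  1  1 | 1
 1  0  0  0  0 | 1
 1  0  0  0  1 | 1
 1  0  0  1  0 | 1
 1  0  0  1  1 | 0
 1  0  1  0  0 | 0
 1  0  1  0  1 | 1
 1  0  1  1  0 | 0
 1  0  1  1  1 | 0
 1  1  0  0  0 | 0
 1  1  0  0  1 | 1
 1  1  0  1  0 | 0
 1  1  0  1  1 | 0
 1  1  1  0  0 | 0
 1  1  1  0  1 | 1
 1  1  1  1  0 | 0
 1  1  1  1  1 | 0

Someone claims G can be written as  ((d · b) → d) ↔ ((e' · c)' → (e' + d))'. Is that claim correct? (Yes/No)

Test each input against both G and the formula:
  a=0, b=0, c=0, d=0, e=0: formula gives 0, but G = 1 ✗
Since they disagree at (0,0,0,0,0), the expression is not a correct formula for G.

No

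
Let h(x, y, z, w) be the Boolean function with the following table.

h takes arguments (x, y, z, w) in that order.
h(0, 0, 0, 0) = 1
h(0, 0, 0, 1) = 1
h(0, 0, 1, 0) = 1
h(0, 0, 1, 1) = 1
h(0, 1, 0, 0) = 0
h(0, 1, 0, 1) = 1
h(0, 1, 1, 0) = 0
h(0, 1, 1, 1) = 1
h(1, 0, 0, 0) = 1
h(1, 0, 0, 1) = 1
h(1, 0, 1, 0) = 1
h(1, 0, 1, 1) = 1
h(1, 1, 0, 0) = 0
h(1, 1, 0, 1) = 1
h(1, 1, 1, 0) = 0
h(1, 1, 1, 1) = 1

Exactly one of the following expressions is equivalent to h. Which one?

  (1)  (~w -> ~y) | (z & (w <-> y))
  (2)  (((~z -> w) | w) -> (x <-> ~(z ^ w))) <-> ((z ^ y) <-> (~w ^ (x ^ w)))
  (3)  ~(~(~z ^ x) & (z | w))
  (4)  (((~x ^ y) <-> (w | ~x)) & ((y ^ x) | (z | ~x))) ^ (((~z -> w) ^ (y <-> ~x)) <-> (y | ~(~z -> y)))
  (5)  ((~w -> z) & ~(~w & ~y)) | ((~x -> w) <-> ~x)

(2) fails at (0,0,0,0): the formula yields 0, h is 1.
(3) fails at (0,0,1,0): the formula yields 0, h is 1.
(4) fails at (0,0,0,1): the formula yields 0, h is 1.
(5) fails at (0,0,0,0): the formula yields 0, h is 1.
That leaves (1). Evaluating it on every row reproduces the table of h exactly.

1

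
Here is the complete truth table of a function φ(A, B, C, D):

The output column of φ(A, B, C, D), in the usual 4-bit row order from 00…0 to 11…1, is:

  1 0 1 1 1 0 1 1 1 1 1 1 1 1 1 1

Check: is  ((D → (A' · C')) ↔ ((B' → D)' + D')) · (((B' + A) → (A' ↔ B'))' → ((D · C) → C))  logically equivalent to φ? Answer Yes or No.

Test each input against both φ and the formula:
  A=0, B=0, C=0, D=0: formula gives 1, φ = 1 ✓
  A=0, B=0, C=0, D=1: formula gives 0, φ = 0 ✓
  A=0, B=0, C=1, D=0: formula gives 1, φ = 1 ✓
  A=0, B=0, C=1, D=1: formula gives 1, φ = 1 ✓
  …and likewise for the remaining 12 rows.
No disagreement on any input; they are logically equivalent.

Yes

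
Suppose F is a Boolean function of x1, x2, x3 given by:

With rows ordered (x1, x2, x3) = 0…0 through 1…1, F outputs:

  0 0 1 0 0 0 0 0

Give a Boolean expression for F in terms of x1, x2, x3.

Only row (0,1,0) gives 1. That row's minterm ¬x1·x2·¬x3 is F directly.

F(x1, x2, x3) = (¬x1 ∧ x2) ∧ ¬x3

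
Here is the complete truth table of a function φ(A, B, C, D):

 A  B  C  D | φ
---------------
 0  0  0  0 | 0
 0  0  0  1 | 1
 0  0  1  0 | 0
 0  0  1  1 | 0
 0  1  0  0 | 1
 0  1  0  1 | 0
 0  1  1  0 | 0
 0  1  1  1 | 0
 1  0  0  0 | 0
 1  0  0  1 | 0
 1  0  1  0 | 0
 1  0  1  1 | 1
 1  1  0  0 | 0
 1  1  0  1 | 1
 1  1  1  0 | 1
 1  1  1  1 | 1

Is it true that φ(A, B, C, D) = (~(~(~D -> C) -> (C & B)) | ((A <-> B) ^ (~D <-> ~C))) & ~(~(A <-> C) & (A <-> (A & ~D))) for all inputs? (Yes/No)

Check the formula against φ row by row:
  A=0, B=0, C=0, D=0: formula gives 1, but φ = 0 ✗
Row (0,0,0,0) is a counterexample, so the formula is not equivalent to φ.

No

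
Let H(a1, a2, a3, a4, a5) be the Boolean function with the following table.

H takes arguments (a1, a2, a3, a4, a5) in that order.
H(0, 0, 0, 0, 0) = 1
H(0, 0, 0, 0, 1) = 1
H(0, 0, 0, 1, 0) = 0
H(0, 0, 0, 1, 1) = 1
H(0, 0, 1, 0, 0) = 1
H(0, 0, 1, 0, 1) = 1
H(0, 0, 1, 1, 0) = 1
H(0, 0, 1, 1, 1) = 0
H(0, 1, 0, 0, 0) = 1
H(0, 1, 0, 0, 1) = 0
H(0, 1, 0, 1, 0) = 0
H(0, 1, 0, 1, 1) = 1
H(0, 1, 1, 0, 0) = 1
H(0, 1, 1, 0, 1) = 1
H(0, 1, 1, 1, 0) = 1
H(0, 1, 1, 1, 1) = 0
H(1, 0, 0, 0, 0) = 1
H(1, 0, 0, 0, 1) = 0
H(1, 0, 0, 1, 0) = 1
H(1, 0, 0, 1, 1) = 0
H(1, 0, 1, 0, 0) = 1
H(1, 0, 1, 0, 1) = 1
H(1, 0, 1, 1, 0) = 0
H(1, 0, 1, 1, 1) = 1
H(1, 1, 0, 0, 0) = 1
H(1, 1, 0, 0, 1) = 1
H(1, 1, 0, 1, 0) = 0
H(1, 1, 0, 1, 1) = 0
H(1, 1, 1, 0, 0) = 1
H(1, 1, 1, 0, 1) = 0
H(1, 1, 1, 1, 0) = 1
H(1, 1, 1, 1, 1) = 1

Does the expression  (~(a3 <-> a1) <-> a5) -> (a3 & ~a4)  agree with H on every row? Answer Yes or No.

Test each input against both H and the formula:
  a1=0, a2=0, a3=0, a4=0, a5=0: formula gives 0, but H = 1 ✗
Row (0,0,0,0,0) is a counterexample, so the formula is not equivalent to H.

No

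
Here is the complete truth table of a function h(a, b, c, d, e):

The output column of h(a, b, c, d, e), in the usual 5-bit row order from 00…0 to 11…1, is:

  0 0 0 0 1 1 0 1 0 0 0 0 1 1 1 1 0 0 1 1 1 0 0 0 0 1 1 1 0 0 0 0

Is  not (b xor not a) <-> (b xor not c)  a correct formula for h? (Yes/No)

No

Evaluate not (b xor not a) <-> (b xor not c) on each row and compare to h:
  a=0, b=0, c=0, d=0, e=0: formula gives 0, h = 0 ✓
  a=0, b=0, c=0, d=0, e=1: formula gives 0, h = 0 ✓
  a=0, b=0, c=0, d=1, e=0: formula gives 0, h = 0 ✓
  a=0, b=0, c=0, d=1, e=1: formula gives 0, h = 0 ✓
  …
  a=0, b=0, c=1, d=1, e=0: formula gives 1, but h = 0 ✗
A single disagreement suffices: at (0,0,1,1,0) they differ, so the formula does not compute h.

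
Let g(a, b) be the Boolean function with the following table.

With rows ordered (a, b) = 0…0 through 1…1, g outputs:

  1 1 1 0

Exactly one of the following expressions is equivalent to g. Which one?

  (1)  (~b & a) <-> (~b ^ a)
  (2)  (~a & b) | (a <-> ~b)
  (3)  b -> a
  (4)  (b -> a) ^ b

4

(1) fails at (0,0): the formula yields 0, g is 1.
(2) fails at (0,0): the formula yields 0, g is 1.
(3) fails at (0,1): the formula yields 0, g is 1.
(4) is the remaining candidate, and it agrees with g on all 4 inputs.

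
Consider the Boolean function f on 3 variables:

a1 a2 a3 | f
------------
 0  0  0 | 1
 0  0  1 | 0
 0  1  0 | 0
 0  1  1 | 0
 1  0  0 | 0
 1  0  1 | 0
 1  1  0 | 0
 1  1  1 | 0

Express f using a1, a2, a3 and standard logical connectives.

f(a1, a2, a3) = NOT ((a1 OR a2) OR a3)

The output is 1 only when every input is 0 — NOR of all inputs.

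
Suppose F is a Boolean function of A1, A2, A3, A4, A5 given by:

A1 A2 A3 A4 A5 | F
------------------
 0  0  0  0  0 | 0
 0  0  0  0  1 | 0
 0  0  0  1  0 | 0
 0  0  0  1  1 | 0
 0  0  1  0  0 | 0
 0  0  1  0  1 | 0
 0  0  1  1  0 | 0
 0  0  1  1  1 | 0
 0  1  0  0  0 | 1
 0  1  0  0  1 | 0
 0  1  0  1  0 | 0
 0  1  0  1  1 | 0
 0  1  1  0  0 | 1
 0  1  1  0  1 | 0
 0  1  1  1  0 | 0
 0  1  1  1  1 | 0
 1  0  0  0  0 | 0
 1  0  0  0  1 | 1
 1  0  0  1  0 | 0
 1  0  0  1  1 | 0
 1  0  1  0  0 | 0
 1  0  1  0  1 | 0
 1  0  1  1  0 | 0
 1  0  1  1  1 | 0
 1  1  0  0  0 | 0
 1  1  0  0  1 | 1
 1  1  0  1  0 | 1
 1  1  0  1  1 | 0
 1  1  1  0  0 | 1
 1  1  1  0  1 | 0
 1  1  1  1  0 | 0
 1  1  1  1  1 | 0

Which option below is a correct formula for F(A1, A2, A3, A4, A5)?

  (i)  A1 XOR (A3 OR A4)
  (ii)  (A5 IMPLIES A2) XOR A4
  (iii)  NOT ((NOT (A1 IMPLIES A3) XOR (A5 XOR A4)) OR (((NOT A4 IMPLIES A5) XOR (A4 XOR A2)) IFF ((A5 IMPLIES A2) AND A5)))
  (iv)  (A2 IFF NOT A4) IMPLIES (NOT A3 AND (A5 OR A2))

iii

(i) disagrees with F on (0,0,0,1,0) (formula → 1, table → 0); rule it out.
(ii) disagrees with F on (0,0,0,0,0) (formula → 1, table → 0); rule it out.
(iv) disagrees with F on (0,0,0,0,0) (formula → 1, table → 0); rule it out.
Only (iii) survives; checking it on all 32 rows confirms it matches F.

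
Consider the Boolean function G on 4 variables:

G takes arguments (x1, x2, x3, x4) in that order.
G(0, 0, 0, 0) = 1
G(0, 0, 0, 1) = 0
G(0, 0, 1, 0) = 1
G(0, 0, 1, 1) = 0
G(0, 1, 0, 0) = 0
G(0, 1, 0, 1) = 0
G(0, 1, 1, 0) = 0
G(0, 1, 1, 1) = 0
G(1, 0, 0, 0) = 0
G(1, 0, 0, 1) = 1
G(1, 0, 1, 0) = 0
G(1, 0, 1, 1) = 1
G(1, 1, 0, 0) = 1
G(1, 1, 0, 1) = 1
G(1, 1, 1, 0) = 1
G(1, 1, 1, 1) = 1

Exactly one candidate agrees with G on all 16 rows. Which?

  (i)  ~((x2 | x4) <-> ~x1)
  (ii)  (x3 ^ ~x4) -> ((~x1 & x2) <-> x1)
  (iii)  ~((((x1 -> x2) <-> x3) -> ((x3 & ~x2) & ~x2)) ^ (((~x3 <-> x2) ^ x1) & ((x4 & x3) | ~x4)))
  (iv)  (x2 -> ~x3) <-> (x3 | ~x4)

(ii) disagrees with G on (0,0,0,1) (formula → 1, table → 0); rule it out.
(iii) disagrees with G on (0,0,0,0) (formula → 0, table → 1); rule it out.
(iv) disagrees with G on (0,0,1,1) (formula → 1, table → 0); rule it out.
(i) is the remaining candidate, and it agrees with G on all 16 inputs.

i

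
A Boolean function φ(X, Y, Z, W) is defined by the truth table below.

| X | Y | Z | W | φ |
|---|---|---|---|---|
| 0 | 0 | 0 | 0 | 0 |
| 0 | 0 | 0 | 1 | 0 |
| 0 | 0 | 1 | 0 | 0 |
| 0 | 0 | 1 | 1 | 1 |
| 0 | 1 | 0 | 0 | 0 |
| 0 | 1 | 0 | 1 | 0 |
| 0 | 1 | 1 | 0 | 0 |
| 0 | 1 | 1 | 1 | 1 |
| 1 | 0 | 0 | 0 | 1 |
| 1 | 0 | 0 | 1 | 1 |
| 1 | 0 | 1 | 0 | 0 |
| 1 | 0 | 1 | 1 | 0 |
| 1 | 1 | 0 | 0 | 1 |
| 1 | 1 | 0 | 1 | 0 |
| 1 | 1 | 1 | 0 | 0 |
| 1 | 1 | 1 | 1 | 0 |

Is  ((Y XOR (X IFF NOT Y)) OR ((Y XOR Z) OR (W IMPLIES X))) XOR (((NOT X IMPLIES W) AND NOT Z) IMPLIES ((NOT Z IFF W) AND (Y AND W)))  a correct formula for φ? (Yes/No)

No

Test each input against both φ and the formula:
  X=0, Y=0, Z=0, W=0: formula gives 0, φ = 0 ✓
  X=0, Y=0, Z=0, W=1: formula gives 0, φ = 0 ✓
  X=0, Y=0, Z=1, W=0: formula gives 0, φ = 0 ✓
  X=0, Y=0, Z=1, W=1: formula gives 0, but φ = 1 ✗
Since they disagree at (0,0,1,1), the expression is not a correct formula for φ.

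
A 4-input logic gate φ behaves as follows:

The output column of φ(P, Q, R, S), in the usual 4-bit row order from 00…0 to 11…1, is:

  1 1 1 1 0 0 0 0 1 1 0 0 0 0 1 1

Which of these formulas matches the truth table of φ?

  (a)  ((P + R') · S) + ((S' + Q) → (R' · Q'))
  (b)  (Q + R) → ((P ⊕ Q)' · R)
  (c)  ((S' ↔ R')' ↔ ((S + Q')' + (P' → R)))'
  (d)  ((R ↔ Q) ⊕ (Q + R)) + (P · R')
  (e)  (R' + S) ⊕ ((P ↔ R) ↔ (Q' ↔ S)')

b

(a) disagrees with φ on (0,0,1,0) (formula → 0, table → 1); rule it out.
(c) disagrees with φ on (0,0,0,0) (formula → 0, table → 1); rule it out.
(d) disagrees with φ on (0,1,0,0) (formula → 1, table → 0); rule it out.
(e) disagrees with φ on (0,0,0,0) (formula → 0, table → 1); rule it out.
Only (b) survives; checking it on all 16 rows confirms it matches φ.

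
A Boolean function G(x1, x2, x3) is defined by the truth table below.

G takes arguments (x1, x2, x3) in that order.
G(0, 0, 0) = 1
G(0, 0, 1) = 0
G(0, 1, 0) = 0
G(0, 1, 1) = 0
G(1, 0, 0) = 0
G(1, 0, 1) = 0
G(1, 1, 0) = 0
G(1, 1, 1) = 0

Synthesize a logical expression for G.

G(x1, x2, x3) = (x1' · x2') · x3'

Only row (0,0,0) gives 1. That row's minterm ¬x1·¬x2·¬x3 is G directly.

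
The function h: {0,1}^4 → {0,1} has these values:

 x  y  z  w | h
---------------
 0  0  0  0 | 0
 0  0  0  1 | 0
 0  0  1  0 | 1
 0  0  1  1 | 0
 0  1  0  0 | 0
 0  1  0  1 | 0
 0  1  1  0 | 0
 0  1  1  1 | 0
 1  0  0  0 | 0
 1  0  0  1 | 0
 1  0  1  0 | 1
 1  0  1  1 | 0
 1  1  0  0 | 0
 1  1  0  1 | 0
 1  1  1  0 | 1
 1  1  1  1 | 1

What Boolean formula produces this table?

The 1-rows are (0,0,1,0), (1,0,1,0), (1,1,1,0), (1,1,1,1). Each contributes one minterm — ¬x·¬y·z·¬w; x·¬y·z·¬w; x·y·z·¬w; x·y·z·w — and their disjunction is a sum-of-products form of h.

h(x, y, z, w) = (((((NOT x AND NOT y) AND z) AND NOT w) OR (((x AND NOT y) AND z) AND NOT w)) OR (((x AND y) AND z) AND NOT w)) OR (((x AND y) AND z) AND w)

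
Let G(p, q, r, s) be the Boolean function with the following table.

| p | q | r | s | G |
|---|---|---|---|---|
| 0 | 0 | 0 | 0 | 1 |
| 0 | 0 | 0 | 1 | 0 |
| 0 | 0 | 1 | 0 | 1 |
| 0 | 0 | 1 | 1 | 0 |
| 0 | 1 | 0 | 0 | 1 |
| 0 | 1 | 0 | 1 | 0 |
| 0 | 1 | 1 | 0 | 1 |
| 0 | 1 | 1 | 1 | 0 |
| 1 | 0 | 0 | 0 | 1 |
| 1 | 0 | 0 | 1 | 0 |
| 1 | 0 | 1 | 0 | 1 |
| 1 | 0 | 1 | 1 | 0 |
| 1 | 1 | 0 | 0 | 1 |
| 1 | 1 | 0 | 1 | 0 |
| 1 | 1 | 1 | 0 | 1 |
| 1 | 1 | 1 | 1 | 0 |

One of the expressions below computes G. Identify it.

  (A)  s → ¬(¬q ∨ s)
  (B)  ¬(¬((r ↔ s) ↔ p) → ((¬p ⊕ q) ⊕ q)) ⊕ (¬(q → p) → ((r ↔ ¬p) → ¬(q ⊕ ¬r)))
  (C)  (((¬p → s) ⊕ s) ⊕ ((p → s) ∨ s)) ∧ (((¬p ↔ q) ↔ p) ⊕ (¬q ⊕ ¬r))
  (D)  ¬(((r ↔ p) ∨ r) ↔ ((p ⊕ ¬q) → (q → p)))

A

(B) fails at (0,0,0,1): the formula yields 1, G is 0.
(C) fails at (0,0,0,1): the formula yields 1, G is 0.
(D) fails at (0,0,0,0): the formula yields 0, G is 1.
That leaves (A). Evaluating it on every row reproduces the table of G exactly.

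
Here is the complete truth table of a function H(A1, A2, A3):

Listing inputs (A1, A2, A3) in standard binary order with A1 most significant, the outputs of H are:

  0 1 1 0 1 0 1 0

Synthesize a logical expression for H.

The 1-rows are (0,0,1), (0,1,0), (1,0,0), (1,1,0). Each contributes one minterm — ¬A1·¬A2·A3; ¬A1·A2·¬A3; A1·¬A2·¬A3; A1·A2·¬A3 — and their disjunction is a sum-of-products form of H.

H(A1, A2, A3) = ((((¬A1 ∧ ¬A2) ∧ A3) ∨ ((¬A1 ∧ A2) ∧ ¬A3)) ∨ ((A1 ∧ ¬A2) ∧ ¬A3)) ∨ ((A1 ∧ A2) ∧ ¬A3)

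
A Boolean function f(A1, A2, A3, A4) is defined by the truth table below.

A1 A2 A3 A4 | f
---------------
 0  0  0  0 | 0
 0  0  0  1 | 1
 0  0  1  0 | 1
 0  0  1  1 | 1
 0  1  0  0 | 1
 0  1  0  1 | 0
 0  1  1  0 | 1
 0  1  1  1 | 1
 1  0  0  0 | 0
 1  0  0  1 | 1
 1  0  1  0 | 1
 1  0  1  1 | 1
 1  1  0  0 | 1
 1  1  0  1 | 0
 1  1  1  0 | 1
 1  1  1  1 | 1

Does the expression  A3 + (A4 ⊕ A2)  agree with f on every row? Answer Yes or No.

Evaluate A3 + (A4 ⊕ A2) on each row and compare to f:
  A1=0, A2=0, A3=0, A4=0: formula gives 0, f = 0 ✓
  A1=0, A2=0, A3=0, A4=1: formula gives 1, f = 1 ✓
  A1=0, A2=0, A3=1, A4=0: formula gives 1, f = 1 ✓
  A1=0, A2=0, A3=1, A4=1: formula gives 1, f = 1 ✓
  … (the remaining 12 rows also agree.)
No disagreement on any input; they are logically equivalent.

Yes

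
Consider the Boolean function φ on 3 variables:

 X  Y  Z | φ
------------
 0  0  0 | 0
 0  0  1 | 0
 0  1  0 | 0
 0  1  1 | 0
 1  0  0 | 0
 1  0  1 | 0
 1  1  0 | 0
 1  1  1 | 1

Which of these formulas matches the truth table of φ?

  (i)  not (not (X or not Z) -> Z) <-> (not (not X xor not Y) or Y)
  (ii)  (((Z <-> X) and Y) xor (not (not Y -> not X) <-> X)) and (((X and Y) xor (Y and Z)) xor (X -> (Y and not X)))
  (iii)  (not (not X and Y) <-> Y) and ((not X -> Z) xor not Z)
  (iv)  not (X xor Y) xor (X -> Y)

iii

(i): at (1,0,0) it gives 1, but φ = 0 — eliminated.
(ii): at (0,0,0) it gives 1, but φ = 0 — eliminated.
(iv): at (0,1,0) it gives 1, but φ = 0 — eliminated.
That leaves (iii). Evaluating it on every row reproduces the table of φ exactly.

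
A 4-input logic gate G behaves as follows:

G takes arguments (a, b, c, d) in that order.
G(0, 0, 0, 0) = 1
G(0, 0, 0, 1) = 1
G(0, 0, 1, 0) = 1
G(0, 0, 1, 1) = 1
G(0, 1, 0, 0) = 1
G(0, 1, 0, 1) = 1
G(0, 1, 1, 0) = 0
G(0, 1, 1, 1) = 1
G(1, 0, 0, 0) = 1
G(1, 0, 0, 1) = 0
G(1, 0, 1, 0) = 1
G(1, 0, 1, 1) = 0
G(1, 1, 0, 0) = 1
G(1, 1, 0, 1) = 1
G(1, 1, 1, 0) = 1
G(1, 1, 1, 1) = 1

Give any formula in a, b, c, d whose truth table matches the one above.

G is 0 on only 3 rows — (0,1,1,0), (1,0,0,1), (1,0,1,1). Writing each as a minterm (¬a·b·c·¬d, a·¬b·¬c·d, a·¬b·c·d) and OR-ing them characterizes exactly where G=0, so G is the negation of that disjunction.

G(a, b, c, d) = not (((((not a and b) and c) and not d) or (((a and not b) and not c) and d)) or (((a and not b) and c) and d))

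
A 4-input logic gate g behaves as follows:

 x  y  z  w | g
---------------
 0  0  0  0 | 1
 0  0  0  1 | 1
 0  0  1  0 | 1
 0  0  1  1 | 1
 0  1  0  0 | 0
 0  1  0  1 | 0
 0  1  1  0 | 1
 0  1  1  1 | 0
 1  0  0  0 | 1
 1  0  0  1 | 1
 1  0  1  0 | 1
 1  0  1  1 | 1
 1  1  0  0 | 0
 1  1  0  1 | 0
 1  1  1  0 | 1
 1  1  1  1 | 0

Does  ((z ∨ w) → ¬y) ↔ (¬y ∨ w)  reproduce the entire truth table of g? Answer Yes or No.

Yes

Check the formula against g row by row:
  x=0, y=0, z=0, w=0: formula gives 1, g = 1 ✓
  x=0, y=0, z=0, w=1: formula gives 1, g = 1 ✓
  x=0, y=0, z=1, w=0: formula gives 1, g = 1 ✓
  x=0, y=0, z=1, w=1: formula gives 1, g = 1 ✓
  … (the remaining 12 rows also agree.)
No disagreement on any input; they are logically equivalent.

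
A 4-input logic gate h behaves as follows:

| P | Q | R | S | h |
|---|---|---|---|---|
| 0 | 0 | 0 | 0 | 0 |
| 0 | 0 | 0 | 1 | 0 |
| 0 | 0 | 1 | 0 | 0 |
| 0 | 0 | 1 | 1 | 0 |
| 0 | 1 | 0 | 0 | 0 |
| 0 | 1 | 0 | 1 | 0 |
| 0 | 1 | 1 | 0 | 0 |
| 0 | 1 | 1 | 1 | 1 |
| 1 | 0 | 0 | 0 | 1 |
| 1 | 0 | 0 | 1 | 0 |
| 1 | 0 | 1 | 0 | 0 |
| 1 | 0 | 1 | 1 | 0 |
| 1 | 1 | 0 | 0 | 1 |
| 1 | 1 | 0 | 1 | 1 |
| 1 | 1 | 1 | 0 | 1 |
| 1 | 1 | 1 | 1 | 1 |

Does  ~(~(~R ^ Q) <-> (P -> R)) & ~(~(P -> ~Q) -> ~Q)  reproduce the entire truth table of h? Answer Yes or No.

Evaluate ~(~(~R ^ Q) <-> (P -> R)) & ~(~(P -> ~Q) -> ~Q) on each row and compare to h:
  P=0, Q=0, R=0, S=0: formula gives 0, h = 0 ✓
  P=0, Q=0, R=0, S=1: formula gives 0, h = 0 ✓
  P=0, Q=0, R=1, S=0: formula gives 0, h = 0 ✓
  P=0, Q=0, R=1, S=1: formula gives 0, h = 0 ✓
  …
  P=0, Q=1, R=1, S=1: formula gives 0, but h = 1 ✗
Row (0,1,1,1) is a counterexample, so the formula is not equivalent to h.

No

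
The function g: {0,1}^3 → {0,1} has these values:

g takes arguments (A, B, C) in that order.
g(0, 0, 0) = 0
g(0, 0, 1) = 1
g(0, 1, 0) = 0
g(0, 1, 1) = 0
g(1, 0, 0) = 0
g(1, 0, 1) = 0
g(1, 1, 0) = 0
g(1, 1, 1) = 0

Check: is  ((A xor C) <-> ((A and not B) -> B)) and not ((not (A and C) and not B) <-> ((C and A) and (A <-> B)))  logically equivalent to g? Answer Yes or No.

Yes

Test each input against both g and the formula:
  A=0, B=0, C=0: formula gives 0, g = 0 ✓
  A=0, B=0, C=1: formula gives 1, g = 1 ✓
  A=0, B=1, C=0: formula gives 0, g = 0 ✓
  A=0, B=1, C=1: formula gives 0, g = 0 ✓
  A=1, B=0, C=0: formula gives 0, g = 0 ✓
  … (the remaining 3 rows also agree.)
Every row agrees, so the formula is equivalent.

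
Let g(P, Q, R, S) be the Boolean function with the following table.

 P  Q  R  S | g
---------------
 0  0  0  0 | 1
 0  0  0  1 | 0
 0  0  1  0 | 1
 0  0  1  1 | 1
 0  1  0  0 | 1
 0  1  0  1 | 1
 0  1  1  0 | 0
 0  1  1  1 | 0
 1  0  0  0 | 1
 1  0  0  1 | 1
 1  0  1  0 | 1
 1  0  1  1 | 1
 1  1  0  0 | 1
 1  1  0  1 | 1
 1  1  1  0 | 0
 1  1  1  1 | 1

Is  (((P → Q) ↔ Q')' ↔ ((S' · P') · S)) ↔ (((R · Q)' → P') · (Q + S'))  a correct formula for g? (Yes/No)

Test each input against both g and the formula:
  P=0, Q=0, R=0, S=0: formula gives 1, g = 1 ✓
  P=0, Q=0, R=0, S=1: formula gives 0, g = 0 ✓
  P=0, Q=0, R=1, S=0: formula gives 1, g = 1 ✓
  P=0, Q=0, R=1, S=1: formula gives 0, but g = 1 ✗
Since they disagree at (0,0,1,1), the expression is not a correct formula for g.

No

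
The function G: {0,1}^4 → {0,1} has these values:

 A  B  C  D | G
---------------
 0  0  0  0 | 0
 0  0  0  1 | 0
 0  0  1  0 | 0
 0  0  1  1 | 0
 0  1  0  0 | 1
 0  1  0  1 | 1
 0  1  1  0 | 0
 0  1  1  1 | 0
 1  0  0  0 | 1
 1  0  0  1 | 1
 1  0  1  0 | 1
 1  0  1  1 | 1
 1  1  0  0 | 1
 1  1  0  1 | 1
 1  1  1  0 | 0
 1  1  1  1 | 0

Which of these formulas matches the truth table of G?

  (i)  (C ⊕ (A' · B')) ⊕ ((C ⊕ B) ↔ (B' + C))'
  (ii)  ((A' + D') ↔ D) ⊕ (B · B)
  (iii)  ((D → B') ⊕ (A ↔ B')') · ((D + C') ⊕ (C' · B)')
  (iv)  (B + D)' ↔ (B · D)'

(ii) disagrees with G on (0,0,0,1) (formula → 1, table → 0); rule it out.
(iii) disagrees with G on (0,1,0,1) (formula → 0, table → 1); rule it out.
(iv) disagrees with G on (0,0,0,0) (formula → 1, table → 0); rule it out.
(i) is the remaining candidate, and it agrees with G on all 16 inputs.

i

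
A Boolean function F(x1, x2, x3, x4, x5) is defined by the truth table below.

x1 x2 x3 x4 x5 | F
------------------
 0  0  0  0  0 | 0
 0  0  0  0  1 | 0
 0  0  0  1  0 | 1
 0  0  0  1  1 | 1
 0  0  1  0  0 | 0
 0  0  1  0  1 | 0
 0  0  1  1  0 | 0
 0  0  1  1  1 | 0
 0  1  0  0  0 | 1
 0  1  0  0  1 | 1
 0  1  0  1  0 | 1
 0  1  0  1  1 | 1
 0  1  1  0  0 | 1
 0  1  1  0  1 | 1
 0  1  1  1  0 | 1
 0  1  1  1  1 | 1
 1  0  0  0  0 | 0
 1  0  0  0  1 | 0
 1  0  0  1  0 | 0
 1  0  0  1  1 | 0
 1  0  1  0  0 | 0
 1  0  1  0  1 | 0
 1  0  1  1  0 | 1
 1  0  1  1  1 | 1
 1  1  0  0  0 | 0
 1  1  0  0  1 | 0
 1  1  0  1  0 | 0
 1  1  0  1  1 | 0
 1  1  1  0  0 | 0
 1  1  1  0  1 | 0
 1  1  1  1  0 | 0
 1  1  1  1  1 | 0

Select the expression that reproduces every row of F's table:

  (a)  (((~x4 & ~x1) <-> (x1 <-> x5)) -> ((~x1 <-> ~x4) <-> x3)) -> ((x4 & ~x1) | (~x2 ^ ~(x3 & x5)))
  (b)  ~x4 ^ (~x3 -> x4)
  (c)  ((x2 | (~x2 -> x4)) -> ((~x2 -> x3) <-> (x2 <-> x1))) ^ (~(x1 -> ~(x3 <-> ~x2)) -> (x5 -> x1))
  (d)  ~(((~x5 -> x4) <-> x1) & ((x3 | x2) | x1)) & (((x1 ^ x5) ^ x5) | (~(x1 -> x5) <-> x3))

c

(a) disagrees with F on (0,0,0,0,0) (formula → 1, table → 0); rule it out.
(b) disagrees with F on (0,0,0,0,0) (formula → 1, table → 0); rule it out.
(d) disagrees with F on (0,0,0,0,0) (formula → 1, table → 0); rule it out.
(c) is the remaining candidate, and it agrees with F on all 32 inputs.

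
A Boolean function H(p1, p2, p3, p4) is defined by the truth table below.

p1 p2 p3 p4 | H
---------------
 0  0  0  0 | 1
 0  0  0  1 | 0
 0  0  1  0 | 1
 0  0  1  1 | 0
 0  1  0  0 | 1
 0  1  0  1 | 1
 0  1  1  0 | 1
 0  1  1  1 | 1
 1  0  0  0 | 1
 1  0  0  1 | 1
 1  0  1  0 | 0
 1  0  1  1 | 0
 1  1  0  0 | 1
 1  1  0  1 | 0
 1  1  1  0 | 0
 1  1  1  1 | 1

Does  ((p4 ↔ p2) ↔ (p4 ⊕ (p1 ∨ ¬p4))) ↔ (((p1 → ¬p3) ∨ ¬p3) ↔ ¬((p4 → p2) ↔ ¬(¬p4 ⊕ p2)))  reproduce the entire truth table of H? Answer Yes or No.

Evaluate ((p4 ↔ p2) ↔ (p4 ⊕ (p1 ∨ ¬p4))) ↔ (((p1 → ¬p3) ∨ ¬p3) ↔ ¬((p4 → p2) ↔ ¬(¬p4 ⊕ p2))) on each row and compare to H:
  p1=0, p2=0, p3=0, p4=0: formula gives 1, H = 1 ✓
  p1=0, p2=0, p3=0, p4=1: formula gives 0, H = 0 ✓
  p1=0, p2=0, p3=1, p4=0: formula gives 1, H = 1 ✓
  p1=0, p2=0, p3=1, p4=1: formula gives 0, H = 0 ✓
  … (the remaining 12 rows also agree.)
All 16 rows match — the expression computes H exactly.

Yes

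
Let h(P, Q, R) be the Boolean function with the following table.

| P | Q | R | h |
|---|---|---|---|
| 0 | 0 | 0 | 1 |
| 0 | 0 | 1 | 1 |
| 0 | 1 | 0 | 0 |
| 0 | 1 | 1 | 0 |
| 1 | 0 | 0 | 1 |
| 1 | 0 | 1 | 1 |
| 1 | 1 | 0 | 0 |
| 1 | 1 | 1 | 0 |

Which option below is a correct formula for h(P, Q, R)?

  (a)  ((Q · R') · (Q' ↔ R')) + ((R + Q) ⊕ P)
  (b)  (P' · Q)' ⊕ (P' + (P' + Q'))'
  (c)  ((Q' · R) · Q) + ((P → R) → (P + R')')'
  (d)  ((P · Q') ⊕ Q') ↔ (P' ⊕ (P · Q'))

(a): at (0,0,0) it gives 0, but h = 1 — eliminated.
(c): at (0,0,1) it gives 0, but h = 1 — eliminated.
(d): at (1,0,0) it gives 0, but h = 1 — eliminated.
That leaves (b). Evaluating it on every row reproduces the table of h exactly.

b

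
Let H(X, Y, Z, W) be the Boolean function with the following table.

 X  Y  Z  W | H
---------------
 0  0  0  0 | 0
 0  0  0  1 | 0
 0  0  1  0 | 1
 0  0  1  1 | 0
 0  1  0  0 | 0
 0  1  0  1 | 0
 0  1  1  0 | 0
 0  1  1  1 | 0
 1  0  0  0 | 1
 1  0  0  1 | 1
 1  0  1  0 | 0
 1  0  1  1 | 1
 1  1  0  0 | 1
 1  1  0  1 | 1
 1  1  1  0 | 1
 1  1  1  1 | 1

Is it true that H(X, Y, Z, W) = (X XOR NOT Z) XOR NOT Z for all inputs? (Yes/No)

Check the formula against H row by row:
  X=0, Y=0, Z=0, W=0: formula gives 0, H = 0 ✓
  X=0, Y=0, Z=0, W=1: formula gives 0, H = 0 ✓
  X=0, Y=0, Z=1, W=0: formula gives 0, but H = 1 ✗
A single disagreement suffices: at (0,0,1,0) they differ, so the formula does not compute H.

No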